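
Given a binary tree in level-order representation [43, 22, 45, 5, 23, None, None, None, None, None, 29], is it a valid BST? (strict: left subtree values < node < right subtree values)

Level-order array: [43, 22, 45, 5, 23, None, None, None, None, None, 29]
Validate using subtree bounds (lo, hi): at each node, require lo < value < hi,
then recurse left with hi=value and right with lo=value.
Preorder trace (stopping at first violation):
  at node 43 with bounds (-inf, +inf): OK
  at node 22 with bounds (-inf, 43): OK
  at node 5 with bounds (-inf, 22): OK
  at node 23 with bounds (22, 43): OK
  at node 29 with bounds (23, 43): OK
  at node 45 with bounds (43, +inf): OK
No violation found at any node.
Result: Valid BST


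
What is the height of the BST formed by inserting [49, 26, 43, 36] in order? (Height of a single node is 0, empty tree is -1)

Insertion order: [49, 26, 43, 36]
Tree (level-order array): [49, 26, None, None, 43, 36]
Compute height bottom-up (empty subtree = -1):
  height(36) = 1 + max(-1, -1) = 0
  height(43) = 1 + max(0, -1) = 1
  height(26) = 1 + max(-1, 1) = 2
  height(49) = 1 + max(2, -1) = 3
Height = 3


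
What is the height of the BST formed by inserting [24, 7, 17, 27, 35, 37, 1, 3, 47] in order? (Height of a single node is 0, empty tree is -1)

Insertion order: [24, 7, 17, 27, 35, 37, 1, 3, 47]
Tree (level-order array): [24, 7, 27, 1, 17, None, 35, None, 3, None, None, None, 37, None, None, None, 47]
Compute height bottom-up (empty subtree = -1):
  height(3) = 1 + max(-1, -1) = 0
  height(1) = 1 + max(-1, 0) = 1
  height(17) = 1 + max(-1, -1) = 0
  height(7) = 1 + max(1, 0) = 2
  height(47) = 1 + max(-1, -1) = 0
  height(37) = 1 + max(-1, 0) = 1
  height(35) = 1 + max(-1, 1) = 2
  height(27) = 1 + max(-1, 2) = 3
  height(24) = 1 + max(2, 3) = 4
Height = 4


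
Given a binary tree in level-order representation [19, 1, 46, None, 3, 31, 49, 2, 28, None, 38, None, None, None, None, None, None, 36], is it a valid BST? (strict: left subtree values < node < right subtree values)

Level-order array: [19, 1, 46, None, 3, 31, 49, 2, 28, None, 38, None, None, None, None, None, None, 36]
Validate using subtree bounds (lo, hi): at each node, require lo < value < hi,
then recurse left with hi=value and right with lo=value.
Preorder trace (stopping at first violation):
  at node 19 with bounds (-inf, +inf): OK
  at node 1 with bounds (-inf, 19): OK
  at node 3 with bounds (1, 19): OK
  at node 2 with bounds (1, 3): OK
  at node 28 with bounds (3, 19): VIOLATION
Node 28 violates its bound: not (3 < 28 < 19).
Result: Not a valid BST


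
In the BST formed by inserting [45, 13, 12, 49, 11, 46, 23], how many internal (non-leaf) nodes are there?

Tree built from: [45, 13, 12, 49, 11, 46, 23]
Tree (level-order array): [45, 13, 49, 12, 23, 46, None, 11]
Rule: An internal node has at least one child.
Per-node child counts:
  node 45: 2 child(ren)
  node 13: 2 child(ren)
  node 12: 1 child(ren)
  node 11: 0 child(ren)
  node 23: 0 child(ren)
  node 49: 1 child(ren)
  node 46: 0 child(ren)
Matching nodes: [45, 13, 12, 49]
Count of internal (non-leaf) nodes: 4


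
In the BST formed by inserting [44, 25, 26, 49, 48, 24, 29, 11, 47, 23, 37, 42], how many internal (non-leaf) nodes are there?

Tree built from: [44, 25, 26, 49, 48, 24, 29, 11, 47, 23, 37, 42]
Tree (level-order array): [44, 25, 49, 24, 26, 48, None, 11, None, None, 29, 47, None, None, 23, None, 37, None, None, None, None, None, 42]
Rule: An internal node has at least one child.
Per-node child counts:
  node 44: 2 child(ren)
  node 25: 2 child(ren)
  node 24: 1 child(ren)
  node 11: 1 child(ren)
  node 23: 0 child(ren)
  node 26: 1 child(ren)
  node 29: 1 child(ren)
  node 37: 1 child(ren)
  node 42: 0 child(ren)
  node 49: 1 child(ren)
  node 48: 1 child(ren)
  node 47: 0 child(ren)
Matching nodes: [44, 25, 24, 11, 26, 29, 37, 49, 48]
Count of internal (non-leaf) nodes: 9


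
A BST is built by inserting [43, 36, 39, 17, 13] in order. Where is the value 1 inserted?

Starting tree (level order): [43, 36, None, 17, 39, 13]
Insertion path: 43 -> 36 -> 17 -> 13
Result: insert 1 as left child of 13
Final tree (level order): [43, 36, None, 17, 39, 13, None, None, None, 1]


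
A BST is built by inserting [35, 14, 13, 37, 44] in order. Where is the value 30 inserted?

Starting tree (level order): [35, 14, 37, 13, None, None, 44]
Insertion path: 35 -> 14
Result: insert 30 as right child of 14
Final tree (level order): [35, 14, 37, 13, 30, None, 44]


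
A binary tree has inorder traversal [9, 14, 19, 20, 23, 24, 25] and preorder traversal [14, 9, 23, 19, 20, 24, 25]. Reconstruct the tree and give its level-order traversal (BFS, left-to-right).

Inorder:  [9, 14, 19, 20, 23, 24, 25]
Preorder: [14, 9, 23, 19, 20, 24, 25]
Algorithm: preorder visits root first, so consume preorder in order;
for each root, split the current inorder slice at that value into
left-subtree inorder and right-subtree inorder, then recurse.
Recursive splits:
  root=14; inorder splits into left=[9], right=[19, 20, 23, 24, 25]
  root=9; inorder splits into left=[], right=[]
  root=23; inorder splits into left=[19, 20], right=[24, 25]
  root=19; inorder splits into left=[], right=[20]
  root=20; inorder splits into left=[], right=[]
  root=24; inorder splits into left=[], right=[25]
  root=25; inorder splits into left=[], right=[]
Reconstructed level-order: [14, 9, 23, 19, 24, 20, 25]


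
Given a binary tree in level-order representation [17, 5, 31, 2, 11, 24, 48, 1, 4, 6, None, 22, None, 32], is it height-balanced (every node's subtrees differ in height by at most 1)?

Tree (level-order array): [17, 5, 31, 2, 11, 24, 48, 1, 4, 6, None, 22, None, 32]
Definition: a tree is height-balanced if, at every node, |h(left) - h(right)| <= 1 (empty subtree has height -1).
Bottom-up per-node check:
  node 1: h_left=-1, h_right=-1, diff=0 [OK], height=0
  node 4: h_left=-1, h_right=-1, diff=0 [OK], height=0
  node 2: h_left=0, h_right=0, diff=0 [OK], height=1
  node 6: h_left=-1, h_right=-1, diff=0 [OK], height=0
  node 11: h_left=0, h_right=-1, diff=1 [OK], height=1
  node 5: h_left=1, h_right=1, diff=0 [OK], height=2
  node 22: h_left=-1, h_right=-1, diff=0 [OK], height=0
  node 24: h_left=0, h_right=-1, diff=1 [OK], height=1
  node 32: h_left=-1, h_right=-1, diff=0 [OK], height=0
  node 48: h_left=0, h_right=-1, diff=1 [OK], height=1
  node 31: h_left=1, h_right=1, diff=0 [OK], height=2
  node 17: h_left=2, h_right=2, diff=0 [OK], height=3
All nodes satisfy the balance condition.
Result: Balanced


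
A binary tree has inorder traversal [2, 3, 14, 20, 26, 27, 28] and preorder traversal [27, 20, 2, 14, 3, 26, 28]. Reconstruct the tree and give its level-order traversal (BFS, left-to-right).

Inorder:  [2, 3, 14, 20, 26, 27, 28]
Preorder: [27, 20, 2, 14, 3, 26, 28]
Algorithm: preorder visits root first, so consume preorder in order;
for each root, split the current inorder slice at that value into
left-subtree inorder and right-subtree inorder, then recurse.
Recursive splits:
  root=27; inorder splits into left=[2, 3, 14, 20, 26], right=[28]
  root=20; inorder splits into left=[2, 3, 14], right=[26]
  root=2; inorder splits into left=[], right=[3, 14]
  root=14; inorder splits into left=[3], right=[]
  root=3; inorder splits into left=[], right=[]
  root=26; inorder splits into left=[], right=[]
  root=28; inorder splits into left=[], right=[]
Reconstructed level-order: [27, 20, 28, 2, 26, 14, 3]


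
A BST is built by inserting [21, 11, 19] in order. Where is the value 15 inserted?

Starting tree (level order): [21, 11, None, None, 19]
Insertion path: 21 -> 11 -> 19
Result: insert 15 as left child of 19
Final tree (level order): [21, 11, None, None, 19, 15]


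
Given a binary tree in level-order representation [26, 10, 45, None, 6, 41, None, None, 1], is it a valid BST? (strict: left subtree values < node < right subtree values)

Level-order array: [26, 10, 45, None, 6, 41, None, None, 1]
Validate using subtree bounds (lo, hi): at each node, require lo < value < hi,
then recurse left with hi=value and right with lo=value.
Preorder trace (stopping at first violation):
  at node 26 with bounds (-inf, +inf): OK
  at node 10 with bounds (-inf, 26): OK
  at node 6 with bounds (10, 26): VIOLATION
Node 6 violates its bound: not (10 < 6 < 26).
Result: Not a valid BST


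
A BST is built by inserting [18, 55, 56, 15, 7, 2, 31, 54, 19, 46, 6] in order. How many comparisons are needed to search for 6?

Search path for 6: 18 -> 15 -> 7 -> 2 -> 6
Found: True
Comparisons: 5


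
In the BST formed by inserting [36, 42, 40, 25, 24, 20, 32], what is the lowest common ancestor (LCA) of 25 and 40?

Tree insertion order: [36, 42, 40, 25, 24, 20, 32]
Tree (level-order array): [36, 25, 42, 24, 32, 40, None, 20]
In a BST, the LCA of p=25, q=40 is the first node v on the
root-to-leaf path with p <= v <= q (go left if both < v, right if both > v).
Walk from root:
  at 36: 25 <= 36 <= 40, this is the LCA
LCA = 36


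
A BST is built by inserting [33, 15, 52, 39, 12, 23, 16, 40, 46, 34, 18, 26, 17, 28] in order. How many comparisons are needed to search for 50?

Search path for 50: 33 -> 52 -> 39 -> 40 -> 46
Found: False
Comparisons: 5


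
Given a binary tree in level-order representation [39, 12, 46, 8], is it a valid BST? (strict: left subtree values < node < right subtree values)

Level-order array: [39, 12, 46, 8]
Validate using subtree bounds (lo, hi): at each node, require lo < value < hi,
then recurse left with hi=value and right with lo=value.
Preorder trace (stopping at first violation):
  at node 39 with bounds (-inf, +inf): OK
  at node 12 with bounds (-inf, 39): OK
  at node 8 with bounds (-inf, 12): OK
  at node 46 with bounds (39, +inf): OK
No violation found at any node.
Result: Valid BST


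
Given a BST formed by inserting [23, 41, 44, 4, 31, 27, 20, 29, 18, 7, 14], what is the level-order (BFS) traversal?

Tree insertion order: [23, 41, 44, 4, 31, 27, 20, 29, 18, 7, 14]
Tree (level-order array): [23, 4, 41, None, 20, 31, 44, 18, None, 27, None, None, None, 7, None, None, 29, None, 14]
BFS from the root, enqueuing left then right child of each popped node:
  queue [23] -> pop 23, enqueue [4, 41], visited so far: [23]
  queue [4, 41] -> pop 4, enqueue [20], visited so far: [23, 4]
  queue [41, 20] -> pop 41, enqueue [31, 44], visited so far: [23, 4, 41]
  queue [20, 31, 44] -> pop 20, enqueue [18], visited so far: [23, 4, 41, 20]
  queue [31, 44, 18] -> pop 31, enqueue [27], visited so far: [23, 4, 41, 20, 31]
  queue [44, 18, 27] -> pop 44, enqueue [none], visited so far: [23, 4, 41, 20, 31, 44]
  queue [18, 27] -> pop 18, enqueue [7], visited so far: [23, 4, 41, 20, 31, 44, 18]
  queue [27, 7] -> pop 27, enqueue [29], visited so far: [23, 4, 41, 20, 31, 44, 18, 27]
  queue [7, 29] -> pop 7, enqueue [14], visited so far: [23, 4, 41, 20, 31, 44, 18, 27, 7]
  queue [29, 14] -> pop 29, enqueue [none], visited so far: [23, 4, 41, 20, 31, 44, 18, 27, 7, 29]
  queue [14] -> pop 14, enqueue [none], visited so far: [23, 4, 41, 20, 31, 44, 18, 27, 7, 29, 14]
Result: [23, 4, 41, 20, 31, 44, 18, 27, 7, 29, 14]


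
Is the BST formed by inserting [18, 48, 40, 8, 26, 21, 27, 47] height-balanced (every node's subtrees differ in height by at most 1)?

Tree (level-order array): [18, 8, 48, None, None, 40, None, 26, 47, 21, 27]
Definition: a tree is height-balanced if, at every node, |h(left) - h(right)| <= 1 (empty subtree has height -1).
Bottom-up per-node check:
  node 8: h_left=-1, h_right=-1, diff=0 [OK], height=0
  node 21: h_left=-1, h_right=-1, diff=0 [OK], height=0
  node 27: h_left=-1, h_right=-1, diff=0 [OK], height=0
  node 26: h_left=0, h_right=0, diff=0 [OK], height=1
  node 47: h_left=-1, h_right=-1, diff=0 [OK], height=0
  node 40: h_left=1, h_right=0, diff=1 [OK], height=2
  node 48: h_left=2, h_right=-1, diff=3 [FAIL (|2--1|=3 > 1)], height=3
  node 18: h_left=0, h_right=3, diff=3 [FAIL (|0-3|=3 > 1)], height=4
Node 48 violates the condition: |2 - -1| = 3 > 1.
Result: Not balanced


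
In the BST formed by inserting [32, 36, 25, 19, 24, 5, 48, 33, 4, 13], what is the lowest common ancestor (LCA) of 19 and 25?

Tree insertion order: [32, 36, 25, 19, 24, 5, 48, 33, 4, 13]
Tree (level-order array): [32, 25, 36, 19, None, 33, 48, 5, 24, None, None, None, None, 4, 13]
In a BST, the LCA of p=19, q=25 is the first node v on the
root-to-leaf path with p <= v <= q (go left if both < v, right if both > v).
Walk from root:
  at 32: both 19 and 25 < 32, go left
  at 25: 19 <= 25 <= 25, this is the LCA
LCA = 25


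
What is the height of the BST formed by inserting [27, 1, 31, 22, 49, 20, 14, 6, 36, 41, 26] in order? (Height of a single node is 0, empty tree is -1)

Insertion order: [27, 1, 31, 22, 49, 20, 14, 6, 36, 41, 26]
Tree (level-order array): [27, 1, 31, None, 22, None, 49, 20, 26, 36, None, 14, None, None, None, None, 41, 6]
Compute height bottom-up (empty subtree = -1):
  height(6) = 1 + max(-1, -1) = 0
  height(14) = 1 + max(0, -1) = 1
  height(20) = 1 + max(1, -1) = 2
  height(26) = 1 + max(-1, -1) = 0
  height(22) = 1 + max(2, 0) = 3
  height(1) = 1 + max(-1, 3) = 4
  height(41) = 1 + max(-1, -1) = 0
  height(36) = 1 + max(-1, 0) = 1
  height(49) = 1 + max(1, -1) = 2
  height(31) = 1 + max(-1, 2) = 3
  height(27) = 1 + max(4, 3) = 5
Height = 5


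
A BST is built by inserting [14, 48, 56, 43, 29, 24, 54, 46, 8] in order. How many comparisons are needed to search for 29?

Search path for 29: 14 -> 48 -> 43 -> 29
Found: True
Comparisons: 4


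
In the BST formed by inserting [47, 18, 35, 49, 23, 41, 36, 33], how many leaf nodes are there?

Tree built from: [47, 18, 35, 49, 23, 41, 36, 33]
Tree (level-order array): [47, 18, 49, None, 35, None, None, 23, 41, None, 33, 36]
Rule: A leaf has 0 children.
Per-node child counts:
  node 47: 2 child(ren)
  node 18: 1 child(ren)
  node 35: 2 child(ren)
  node 23: 1 child(ren)
  node 33: 0 child(ren)
  node 41: 1 child(ren)
  node 36: 0 child(ren)
  node 49: 0 child(ren)
Matching nodes: [33, 36, 49]
Count of leaf nodes: 3


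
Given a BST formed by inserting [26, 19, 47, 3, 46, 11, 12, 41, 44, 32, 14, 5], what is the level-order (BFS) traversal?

Tree insertion order: [26, 19, 47, 3, 46, 11, 12, 41, 44, 32, 14, 5]
Tree (level-order array): [26, 19, 47, 3, None, 46, None, None, 11, 41, None, 5, 12, 32, 44, None, None, None, 14]
BFS from the root, enqueuing left then right child of each popped node:
  queue [26] -> pop 26, enqueue [19, 47], visited so far: [26]
  queue [19, 47] -> pop 19, enqueue [3], visited so far: [26, 19]
  queue [47, 3] -> pop 47, enqueue [46], visited so far: [26, 19, 47]
  queue [3, 46] -> pop 3, enqueue [11], visited so far: [26, 19, 47, 3]
  queue [46, 11] -> pop 46, enqueue [41], visited so far: [26, 19, 47, 3, 46]
  queue [11, 41] -> pop 11, enqueue [5, 12], visited so far: [26, 19, 47, 3, 46, 11]
  queue [41, 5, 12] -> pop 41, enqueue [32, 44], visited so far: [26, 19, 47, 3, 46, 11, 41]
  queue [5, 12, 32, 44] -> pop 5, enqueue [none], visited so far: [26, 19, 47, 3, 46, 11, 41, 5]
  queue [12, 32, 44] -> pop 12, enqueue [14], visited so far: [26, 19, 47, 3, 46, 11, 41, 5, 12]
  queue [32, 44, 14] -> pop 32, enqueue [none], visited so far: [26, 19, 47, 3, 46, 11, 41, 5, 12, 32]
  queue [44, 14] -> pop 44, enqueue [none], visited so far: [26, 19, 47, 3, 46, 11, 41, 5, 12, 32, 44]
  queue [14] -> pop 14, enqueue [none], visited so far: [26, 19, 47, 3, 46, 11, 41, 5, 12, 32, 44, 14]
Result: [26, 19, 47, 3, 46, 11, 41, 5, 12, 32, 44, 14]


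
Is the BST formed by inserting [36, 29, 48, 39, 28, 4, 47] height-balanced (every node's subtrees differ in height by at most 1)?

Tree (level-order array): [36, 29, 48, 28, None, 39, None, 4, None, None, 47]
Definition: a tree is height-balanced if, at every node, |h(left) - h(right)| <= 1 (empty subtree has height -1).
Bottom-up per-node check:
  node 4: h_left=-1, h_right=-1, diff=0 [OK], height=0
  node 28: h_left=0, h_right=-1, diff=1 [OK], height=1
  node 29: h_left=1, h_right=-1, diff=2 [FAIL (|1--1|=2 > 1)], height=2
  node 47: h_left=-1, h_right=-1, diff=0 [OK], height=0
  node 39: h_left=-1, h_right=0, diff=1 [OK], height=1
  node 48: h_left=1, h_right=-1, diff=2 [FAIL (|1--1|=2 > 1)], height=2
  node 36: h_left=2, h_right=2, diff=0 [OK], height=3
Node 29 violates the condition: |1 - -1| = 2 > 1.
Result: Not balanced


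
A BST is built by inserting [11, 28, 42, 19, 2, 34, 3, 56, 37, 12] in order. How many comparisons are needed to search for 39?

Search path for 39: 11 -> 28 -> 42 -> 34 -> 37
Found: False
Comparisons: 5


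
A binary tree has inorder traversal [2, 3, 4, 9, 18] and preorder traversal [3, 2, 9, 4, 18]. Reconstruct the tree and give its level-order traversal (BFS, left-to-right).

Inorder:  [2, 3, 4, 9, 18]
Preorder: [3, 2, 9, 4, 18]
Algorithm: preorder visits root first, so consume preorder in order;
for each root, split the current inorder slice at that value into
left-subtree inorder and right-subtree inorder, then recurse.
Recursive splits:
  root=3; inorder splits into left=[2], right=[4, 9, 18]
  root=2; inorder splits into left=[], right=[]
  root=9; inorder splits into left=[4], right=[18]
  root=4; inorder splits into left=[], right=[]
  root=18; inorder splits into left=[], right=[]
Reconstructed level-order: [3, 2, 9, 4, 18]


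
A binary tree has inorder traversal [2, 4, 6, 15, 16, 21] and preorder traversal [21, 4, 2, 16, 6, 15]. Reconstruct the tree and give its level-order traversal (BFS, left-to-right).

Inorder:  [2, 4, 6, 15, 16, 21]
Preorder: [21, 4, 2, 16, 6, 15]
Algorithm: preorder visits root first, so consume preorder in order;
for each root, split the current inorder slice at that value into
left-subtree inorder and right-subtree inorder, then recurse.
Recursive splits:
  root=21; inorder splits into left=[2, 4, 6, 15, 16], right=[]
  root=4; inorder splits into left=[2], right=[6, 15, 16]
  root=2; inorder splits into left=[], right=[]
  root=16; inorder splits into left=[6, 15], right=[]
  root=6; inorder splits into left=[], right=[15]
  root=15; inorder splits into left=[], right=[]
Reconstructed level-order: [21, 4, 2, 16, 6, 15]


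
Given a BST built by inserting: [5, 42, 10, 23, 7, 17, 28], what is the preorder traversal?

Tree insertion order: [5, 42, 10, 23, 7, 17, 28]
Tree (level-order array): [5, None, 42, 10, None, 7, 23, None, None, 17, 28]
Preorder traversal: [5, 42, 10, 7, 23, 17, 28]


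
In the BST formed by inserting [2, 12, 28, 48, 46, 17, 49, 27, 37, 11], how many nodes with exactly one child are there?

Tree built from: [2, 12, 28, 48, 46, 17, 49, 27, 37, 11]
Tree (level-order array): [2, None, 12, 11, 28, None, None, 17, 48, None, 27, 46, 49, None, None, 37]
Rule: These are nodes with exactly 1 non-null child.
Per-node child counts:
  node 2: 1 child(ren)
  node 12: 2 child(ren)
  node 11: 0 child(ren)
  node 28: 2 child(ren)
  node 17: 1 child(ren)
  node 27: 0 child(ren)
  node 48: 2 child(ren)
  node 46: 1 child(ren)
  node 37: 0 child(ren)
  node 49: 0 child(ren)
Matching nodes: [2, 17, 46]
Count of nodes with exactly one child: 3


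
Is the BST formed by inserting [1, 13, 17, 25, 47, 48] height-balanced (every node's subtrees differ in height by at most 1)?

Tree (level-order array): [1, None, 13, None, 17, None, 25, None, 47, None, 48]
Definition: a tree is height-balanced if, at every node, |h(left) - h(right)| <= 1 (empty subtree has height -1).
Bottom-up per-node check:
  node 48: h_left=-1, h_right=-1, diff=0 [OK], height=0
  node 47: h_left=-1, h_right=0, diff=1 [OK], height=1
  node 25: h_left=-1, h_right=1, diff=2 [FAIL (|-1-1|=2 > 1)], height=2
  node 17: h_left=-1, h_right=2, diff=3 [FAIL (|-1-2|=3 > 1)], height=3
  node 13: h_left=-1, h_right=3, diff=4 [FAIL (|-1-3|=4 > 1)], height=4
  node 1: h_left=-1, h_right=4, diff=5 [FAIL (|-1-4|=5 > 1)], height=5
Node 25 violates the condition: |-1 - 1| = 2 > 1.
Result: Not balanced


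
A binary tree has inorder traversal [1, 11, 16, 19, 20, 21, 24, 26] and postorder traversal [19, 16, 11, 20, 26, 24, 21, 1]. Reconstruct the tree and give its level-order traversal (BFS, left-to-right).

Inorder:   [1, 11, 16, 19, 20, 21, 24, 26]
Postorder: [19, 16, 11, 20, 26, 24, 21, 1]
Algorithm: postorder visits root last, so walk postorder right-to-left;
each value is the root of the current inorder slice — split it at that
value, recurse on the right subtree first, then the left.
Recursive splits:
  root=1; inorder splits into left=[], right=[11, 16, 19, 20, 21, 24, 26]
  root=21; inorder splits into left=[11, 16, 19, 20], right=[24, 26]
  root=24; inorder splits into left=[], right=[26]
  root=26; inorder splits into left=[], right=[]
  root=20; inorder splits into left=[11, 16, 19], right=[]
  root=11; inorder splits into left=[], right=[16, 19]
  root=16; inorder splits into left=[], right=[19]
  root=19; inorder splits into left=[], right=[]
Reconstructed level-order: [1, 21, 20, 24, 11, 26, 16, 19]


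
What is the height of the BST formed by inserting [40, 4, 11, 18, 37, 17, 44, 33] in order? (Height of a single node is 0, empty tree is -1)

Insertion order: [40, 4, 11, 18, 37, 17, 44, 33]
Tree (level-order array): [40, 4, 44, None, 11, None, None, None, 18, 17, 37, None, None, 33]
Compute height bottom-up (empty subtree = -1):
  height(17) = 1 + max(-1, -1) = 0
  height(33) = 1 + max(-1, -1) = 0
  height(37) = 1 + max(0, -1) = 1
  height(18) = 1 + max(0, 1) = 2
  height(11) = 1 + max(-1, 2) = 3
  height(4) = 1 + max(-1, 3) = 4
  height(44) = 1 + max(-1, -1) = 0
  height(40) = 1 + max(4, 0) = 5
Height = 5


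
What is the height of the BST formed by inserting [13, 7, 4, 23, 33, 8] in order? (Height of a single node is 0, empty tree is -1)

Insertion order: [13, 7, 4, 23, 33, 8]
Tree (level-order array): [13, 7, 23, 4, 8, None, 33]
Compute height bottom-up (empty subtree = -1):
  height(4) = 1 + max(-1, -1) = 0
  height(8) = 1 + max(-1, -1) = 0
  height(7) = 1 + max(0, 0) = 1
  height(33) = 1 + max(-1, -1) = 0
  height(23) = 1 + max(-1, 0) = 1
  height(13) = 1 + max(1, 1) = 2
Height = 2


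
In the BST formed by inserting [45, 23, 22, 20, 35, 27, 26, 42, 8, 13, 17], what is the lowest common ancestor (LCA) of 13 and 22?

Tree insertion order: [45, 23, 22, 20, 35, 27, 26, 42, 8, 13, 17]
Tree (level-order array): [45, 23, None, 22, 35, 20, None, 27, 42, 8, None, 26, None, None, None, None, 13, None, None, None, 17]
In a BST, the LCA of p=13, q=22 is the first node v on the
root-to-leaf path with p <= v <= q (go left if both < v, right if both > v).
Walk from root:
  at 45: both 13 and 22 < 45, go left
  at 23: both 13 and 22 < 23, go left
  at 22: 13 <= 22 <= 22, this is the LCA
LCA = 22


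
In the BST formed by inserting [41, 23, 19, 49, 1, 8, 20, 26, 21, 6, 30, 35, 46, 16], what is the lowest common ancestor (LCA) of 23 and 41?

Tree insertion order: [41, 23, 19, 49, 1, 8, 20, 26, 21, 6, 30, 35, 46, 16]
Tree (level-order array): [41, 23, 49, 19, 26, 46, None, 1, 20, None, 30, None, None, None, 8, None, 21, None, 35, 6, 16]
In a BST, the LCA of p=23, q=41 is the first node v on the
root-to-leaf path with p <= v <= q (go left if both < v, right if both > v).
Walk from root:
  at 41: 23 <= 41 <= 41, this is the LCA
LCA = 41


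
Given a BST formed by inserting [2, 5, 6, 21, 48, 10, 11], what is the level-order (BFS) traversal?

Tree insertion order: [2, 5, 6, 21, 48, 10, 11]
Tree (level-order array): [2, None, 5, None, 6, None, 21, 10, 48, None, 11]
BFS from the root, enqueuing left then right child of each popped node:
  queue [2] -> pop 2, enqueue [5], visited so far: [2]
  queue [5] -> pop 5, enqueue [6], visited so far: [2, 5]
  queue [6] -> pop 6, enqueue [21], visited so far: [2, 5, 6]
  queue [21] -> pop 21, enqueue [10, 48], visited so far: [2, 5, 6, 21]
  queue [10, 48] -> pop 10, enqueue [11], visited so far: [2, 5, 6, 21, 10]
  queue [48, 11] -> pop 48, enqueue [none], visited so far: [2, 5, 6, 21, 10, 48]
  queue [11] -> pop 11, enqueue [none], visited so far: [2, 5, 6, 21, 10, 48, 11]
Result: [2, 5, 6, 21, 10, 48, 11]


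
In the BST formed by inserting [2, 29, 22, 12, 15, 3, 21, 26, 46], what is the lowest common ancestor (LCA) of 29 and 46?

Tree insertion order: [2, 29, 22, 12, 15, 3, 21, 26, 46]
Tree (level-order array): [2, None, 29, 22, 46, 12, 26, None, None, 3, 15, None, None, None, None, None, 21]
In a BST, the LCA of p=29, q=46 is the first node v on the
root-to-leaf path with p <= v <= q (go left if both < v, right if both > v).
Walk from root:
  at 2: both 29 and 46 > 2, go right
  at 29: 29 <= 29 <= 46, this is the LCA
LCA = 29


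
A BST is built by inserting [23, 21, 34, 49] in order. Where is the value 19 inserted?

Starting tree (level order): [23, 21, 34, None, None, None, 49]
Insertion path: 23 -> 21
Result: insert 19 as left child of 21
Final tree (level order): [23, 21, 34, 19, None, None, 49]


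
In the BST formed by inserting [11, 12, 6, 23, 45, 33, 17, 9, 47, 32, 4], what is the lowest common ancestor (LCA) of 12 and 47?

Tree insertion order: [11, 12, 6, 23, 45, 33, 17, 9, 47, 32, 4]
Tree (level-order array): [11, 6, 12, 4, 9, None, 23, None, None, None, None, 17, 45, None, None, 33, 47, 32]
In a BST, the LCA of p=12, q=47 is the first node v on the
root-to-leaf path with p <= v <= q (go left if both < v, right if both > v).
Walk from root:
  at 11: both 12 and 47 > 11, go right
  at 12: 12 <= 12 <= 47, this is the LCA
LCA = 12


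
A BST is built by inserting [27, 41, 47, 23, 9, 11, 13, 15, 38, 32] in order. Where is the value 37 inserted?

Starting tree (level order): [27, 23, 41, 9, None, 38, 47, None, 11, 32, None, None, None, None, 13, None, None, None, 15]
Insertion path: 27 -> 41 -> 38 -> 32
Result: insert 37 as right child of 32
Final tree (level order): [27, 23, 41, 9, None, 38, 47, None, 11, 32, None, None, None, None, 13, None, 37, None, 15]


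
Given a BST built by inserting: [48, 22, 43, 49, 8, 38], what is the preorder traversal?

Tree insertion order: [48, 22, 43, 49, 8, 38]
Tree (level-order array): [48, 22, 49, 8, 43, None, None, None, None, 38]
Preorder traversal: [48, 22, 8, 43, 38, 49]


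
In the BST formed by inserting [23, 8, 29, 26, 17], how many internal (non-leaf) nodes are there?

Tree built from: [23, 8, 29, 26, 17]
Tree (level-order array): [23, 8, 29, None, 17, 26]
Rule: An internal node has at least one child.
Per-node child counts:
  node 23: 2 child(ren)
  node 8: 1 child(ren)
  node 17: 0 child(ren)
  node 29: 1 child(ren)
  node 26: 0 child(ren)
Matching nodes: [23, 8, 29]
Count of internal (non-leaf) nodes: 3


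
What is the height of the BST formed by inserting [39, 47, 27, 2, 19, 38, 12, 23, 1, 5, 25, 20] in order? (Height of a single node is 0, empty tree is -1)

Insertion order: [39, 47, 27, 2, 19, 38, 12, 23, 1, 5, 25, 20]
Tree (level-order array): [39, 27, 47, 2, 38, None, None, 1, 19, None, None, None, None, 12, 23, 5, None, 20, 25]
Compute height bottom-up (empty subtree = -1):
  height(1) = 1 + max(-1, -1) = 0
  height(5) = 1 + max(-1, -1) = 0
  height(12) = 1 + max(0, -1) = 1
  height(20) = 1 + max(-1, -1) = 0
  height(25) = 1 + max(-1, -1) = 0
  height(23) = 1 + max(0, 0) = 1
  height(19) = 1 + max(1, 1) = 2
  height(2) = 1 + max(0, 2) = 3
  height(38) = 1 + max(-1, -1) = 0
  height(27) = 1 + max(3, 0) = 4
  height(47) = 1 + max(-1, -1) = 0
  height(39) = 1 + max(4, 0) = 5
Height = 5


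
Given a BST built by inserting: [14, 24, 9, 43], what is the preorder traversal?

Tree insertion order: [14, 24, 9, 43]
Tree (level-order array): [14, 9, 24, None, None, None, 43]
Preorder traversal: [14, 9, 24, 43]


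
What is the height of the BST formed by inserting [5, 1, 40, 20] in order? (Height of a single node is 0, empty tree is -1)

Insertion order: [5, 1, 40, 20]
Tree (level-order array): [5, 1, 40, None, None, 20]
Compute height bottom-up (empty subtree = -1):
  height(1) = 1 + max(-1, -1) = 0
  height(20) = 1 + max(-1, -1) = 0
  height(40) = 1 + max(0, -1) = 1
  height(5) = 1 + max(0, 1) = 2
Height = 2


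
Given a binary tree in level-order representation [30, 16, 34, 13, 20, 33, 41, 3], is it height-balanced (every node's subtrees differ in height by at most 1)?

Tree (level-order array): [30, 16, 34, 13, 20, 33, 41, 3]
Definition: a tree is height-balanced if, at every node, |h(left) - h(right)| <= 1 (empty subtree has height -1).
Bottom-up per-node check:
  node 3: h_left=-1, h_right=-1, diff=0 [OK], height=0
  node 13: h_left=0, h_right=-1, diff=1 [OK], height=1
  node 20: h_left=-1, h_right=-1, diff=0 [OK], height=0
  node 16: h_left=1, h_right=0, diff=1 [OK], height=2
  node 33: h_left=-1, h_right=-1, diff=0 [OK], height=0
  node 41: h_left=-1, h_right=-1, diff=0 [OK], height=0
  node 34: h_left=0, h_right=0, diff=0 [OK], height=1
  node 30: h_left=2, h_right=1, diff=1 [OK], height=3
All nodes satisfy the balance condition.
Result: Balanced


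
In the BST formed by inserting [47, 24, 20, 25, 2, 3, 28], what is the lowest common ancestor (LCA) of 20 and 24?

Tree insertion order: [47, 24, 20, 25, 2, 3, 28]
Tree (level-order array): [47, 24, None, 20, 25, 2, None, None, 28, None, 3]
In a BST, the LCA of p=20, q=24 is the first node v on the
root-to-leaf path with p <= v <= q (go left if both < v, right if both > v).
Walk from root:
  at 47: both 20 and 24 < 47, go left
  at 24: 20 <= 24 <= 24, this is the LCA
LCA = 24


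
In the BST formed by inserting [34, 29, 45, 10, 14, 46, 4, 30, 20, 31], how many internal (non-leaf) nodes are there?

Tree built from: [34, 29, 45, 10, 14, 46, 4, 30, 20, 31]
Tree (level-order array): [34, 29, 45, 10, 30, None, 46, 4, 14, None, 31, None, None, None, None, None, 20]
Rule: An internal node has at least one child.
Per-node child counts:
  node 34: 2 child(ren)
  node 29: 2 child(ren)
  node 10: 2 child(ren)
  node 4: 0 child(ren)
  node 14: 1 child(ren)
  node 20: 0 child(ren)
  node 30: 1 child(ren)
  node 31: 0 child(ren)
  node 45: 1 child(ren)
  node 46: 0 child(ren)
Matching nodes: [34, 29, 10, 14, 30, 45]
Count of internal (non-leaf) nodes: 6


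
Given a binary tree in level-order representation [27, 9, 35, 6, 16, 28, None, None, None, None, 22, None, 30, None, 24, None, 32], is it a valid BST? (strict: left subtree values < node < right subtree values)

Level-order array: [27, 9, 35, 6, 16, 28, None, None, None, None, 22, None, 30, None, 24, None, 32]
Validate using subtree bounds (lo, hi): at each node, require lo < value < hi,
then recurse left with hi=value and right with lo=value.
Preorder trace (stopping at first violation):
  at node 27 with bounds (-inf, +inf): OK
  at node 9 with bounds (-inf, 27): OK
  at node 6 with bounds (-inf, 9): OK
  at node 16 with bounds (9, 27): OK
  at node 22 with bounds (16, 27): OK
  at node 24 with bounds (22, 27): OK
  at node 35 with bounds (27, +inf): OK
  at node 28 with bounds (27, 35): OK
  at node 30 with bounds (28, 35): OK
  at node 32 with bounds (30, 35): OK
No violation found at any node.
Result: Valid BST


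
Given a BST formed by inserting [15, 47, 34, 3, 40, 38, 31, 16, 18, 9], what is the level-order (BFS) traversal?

Tree insertion order: [15, 47, 34, 3, 40, 38, 31, 16, 18, 9]
Tree (level-order array): [15, 3, 47, None, 9, 34, None, None, None, 31, 40, 16, None, 38, None, None, 18]
BFS from the root, enqueuing left then right child of each popped node:
  queue [15] -> pop 15, enqueue [3, 47], visited so far: [15]
  queue [3, 47] -> pop 3, enqueue [9], visited so far: [15, 3]
  queue [47, 9] -> pop 47, enqueue [34], visited so far: [15, 3, 47]
  queue [9, 34] -> pop 9, enqueue [none], visited so far: [15, 3, 47, 9]
  queue [34] -> pop 34, enqueue [31, 40], visited so far: [15, 3, 47, 9, 34]
  queue [31, 40] -> pop 31, enqueue [16], visited so far: [15, 3, 47, 9, 34, 31]
  queue [40, 16] -> pop 40, enqueue [38], visited so far: [15, 3, 47, 9, 34, 31, 40]
  queue [16, 38] -> pop 16, enqueue [18], visited so far: [15, 3, 47, 9, 34, 31, 40, 16]
  queue [38, 18] -> pop 38, enqueue [none], visited so far: [15, 3, 47, 9, 34, 31, 40, 16, 38]
  queue [18] -> pop 18, enqueue [none], visited so far: [15, 3, 47, 9, 34, 31, 40, 16, 38, 18]
Result: [15, 3, 47, 9, 34, 31, 40, 16, 38, 18]


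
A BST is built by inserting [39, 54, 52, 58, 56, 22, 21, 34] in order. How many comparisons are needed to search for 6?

Search path for 6: 39 -> 22 -> 21
Found: False
Comparisons: 3


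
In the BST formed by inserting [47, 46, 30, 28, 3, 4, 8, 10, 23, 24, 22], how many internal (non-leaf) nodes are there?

Tree built from: [47, 46, 30, 28, 3, 4, 8, 10, 23, 24, 22]
Tree (level-order array): [47, 46, None, 30, None, 28, None, 3, None, None, 4, None, 8, None, 10, None, 23, 22, 24]
Rule: An internal node has at least one child.
Per-node child counts:
  node 47: 1 child(ren)
  node 46: 1 child(ren)
  node 30: 1 child(ren)
  node 28: 1 child(ren)
  node 3: 1 child(ren)
  node 4: 1 child(ren)
  node 8: 1 child(ren)
  node 10: 1 child(ren)
  node 23: 2 child(ren)
  node 22: 0 child(ren)
  node 24: 0 child(ren)
Matching nodes: [47, 46, 30, 28, 3, 4, 8, 10, 23]
Count of internal (non-leaf) nodes: 9


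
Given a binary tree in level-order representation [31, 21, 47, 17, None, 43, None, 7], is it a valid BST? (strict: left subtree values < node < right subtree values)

Level-order array: [31, 21, 47, 17, None, 43, None, 7]
Validate using subtree bounds (lo, hi): at each node, require lo < value < hi,
then recurse left with hi=value and right with lo=value.
Preorder trace (stopping at first violation):
  at node 31 with bounds (-inf, +inf): OK
  at node 21 with bounds (-inf, 31): OK
  at node 17 with bounds (-inf, 21): OK
  at node 7 with bounds (-inf, 17): OK
  at node 47 with bounds (31, +inf): OK
  at node 43 with bounds (31, 47): OK
No violation found at any node.
Result: Valid BST


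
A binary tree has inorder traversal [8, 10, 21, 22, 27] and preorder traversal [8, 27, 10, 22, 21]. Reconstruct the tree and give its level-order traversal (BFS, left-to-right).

Inorder:  [8, 10, 21, 22, 27]
Preorder: [8, 27, 10, 22, 21]
Algorithm: preorder visits root first, so consume preorder in order;
for each root, split the current inorder slice at that value into
left-subtree inorder and right-subtree inorder, then recurse.
Recursive splits:
  root=8; inorder splits into left=[], right=[10, 21, 22, 27]
  root=27; inorder splits into left=[10, 21, 22], right=[]
  root=10; inorder splits into left=[], right=[21, 22]
  root=22; inorder splits into left=[21], right=[]
  root=21; inorder splits into left=[], right=[]
Reconstructed level-order: [8, 27, 10, 22, 21]


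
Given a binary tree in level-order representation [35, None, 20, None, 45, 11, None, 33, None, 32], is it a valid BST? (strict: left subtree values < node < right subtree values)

Level-order array: [35, None, 20, None, 45, 11, None, 33, None, 32]
Validate using subtree bounds (lo, hi): at each node, require lo < value < hi,
then recurse left with hi=value and right with lo=value.
Preorder trace (stopping at first violation):
  at node 35 with bounds (-inf, +inf): OK
  at node 20 with bounds (35, +inf): VIOLATION
Node 20 violates its bound: not (35 < 20 < +inf).
Result: Not a valid BST


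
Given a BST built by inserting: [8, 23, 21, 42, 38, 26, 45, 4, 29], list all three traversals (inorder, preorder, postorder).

Tree insertion order: [8, 23, 21, 42, 38, 26, 45, 4, 29]
Tree (level-order array): [8, 4, 23, None, None, 21, 42, None, None, 38, 45, 26, None, None, None, None, 29]
Inorder (L, root, R): [4, 8, 21, 23, 26, 29, 38, 42, 45]
Preorder (root, L, R): [8, 4, 23, 21, 42, 38, 26, 29, 45]
Postorder (L, R, root): [4, 21, 29, 26, 38, 45, 42, 23, 8]


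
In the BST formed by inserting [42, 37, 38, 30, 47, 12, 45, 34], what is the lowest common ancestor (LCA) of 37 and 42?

Tree insertion order: [42, 37, 38, 30, 47, 12, 45, 34]
Tree (level-order array): [42, 37, 47, 30, 38, 45, None, 12, 34]
In a BST, the LCA of p=37, q=42 is the first node v on the
root-to-leaf path with p <= v <= q (go left if both < v, right if both > v).
Walk from root:
  at 42: 37 <= 42 <= 42, this is the LCA
LCA = 42


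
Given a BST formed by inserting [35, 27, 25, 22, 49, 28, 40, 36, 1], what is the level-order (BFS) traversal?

Tree insertion order: [35, 27, 25, 22, 49, 28, 40, 36, 1]
Tree (level-order array): [35, 27, 49, 25, 28, 40, None, 22, None, None, None, 36, None, 1]
BFS from the root, enqueuing left then right child of each popped node:
  queue [35] -> pop 35, enqueue [27, 49], visited so far: [35]
  queue [27, 49] -> pop 27, enqueue [25, 28], visited so far: [35, 27]
  queue [49, 25, 28] -> pop 49, enqueue [40], visited so far: [35, 27, 49]
  queue [25, 28, 40] -> pop 25, enqueue [22], visited so far: [35, 27, 49, 25]
  queue [28, 40, 22] -> pop 28, enqueue [none], visited so far: [35, 27, 49, 25, 28]
  queue [40, 22] -> pop 40, enqueue [36], visited so far: [35, 27, 49, 25, 28, 40]
  queue [22, 36] -> pop 22, enqueue [1], visited so far: [35, 27, 49, 25, 28, 40, 22]
  queue [36, 1] -> pop 36, enqueue [none], visited so far: [35, 27, 49, 25, 28, 40, 22, 36]
  queue [1] -> pop 1, enqueue [none], visited so far: [35, 27, 49, 25, 28, 40, 22, 36, 1]
Result: [35, 27, 49, 25, 28, 40, 22, 36, 1]


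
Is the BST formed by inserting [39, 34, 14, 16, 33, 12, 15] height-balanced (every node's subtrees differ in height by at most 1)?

Tree (level-order array): [39, 34, None, 14, None, 12, 16, None, None, 15, 33]
Definition: a tree is height-balanced if, at every node, |h(left) - h(right)| <= 1 (empty subtree has height -1).
Bottom-up per-node check:
  node 12: h_left=-1, h_right=-1, diff=0 [OK], height=0
  node 15: h_left=-1, h_right=-1, diff=0 [OK], height=0
  node 33: h_left=-1, h_right=-1, diff=0 [OK], height=0
  node 16: h_left=0, h_right=0, diff=0 [OK], height=1
  node 14: h_left=0, h_right=1, diff=1 [OK], height=2
  node 34: h_left=2, h_right=-1, diff=3 [FAIL (|2--1|=3 > 1)], height=3
  node 39: h_left=3, h_right=-1, diff=4 [FAIL (|3--1|=4 > 1)], height=4
Node 34 violates the condition: |2 - -1| = 3 > 1.
Result: Not balanced


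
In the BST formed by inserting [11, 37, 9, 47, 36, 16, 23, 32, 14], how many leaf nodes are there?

Tree built from: [11, 37, 9, 47, 36, 16, 23, 32, 14]
Tree (level-order array): [11, 9, 37, None, None, 36, 47, 16, None, None, None, 14, 23, None, None, None, 32]
Rule: A leaf has 0 children.
Per-node child counts:
  node 11: 2 child(ren)
  node 9: 0 child(ren)
  node 37: 2 child(ren)
  node 36: 1 child(ren)
  node 16: 2 child(ren)
  node 14: 0 child(ren)
  node 23: 1 child(ren)
  node 32: 0 child(ren)
  node 47: 0 child(ren)
Matching nodes: [9, 14, 32, 47]
Count of leaf nodes: 4


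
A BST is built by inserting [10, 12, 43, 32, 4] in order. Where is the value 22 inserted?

Starting tree (level order): [10, 4, 12, None, None, None, 43, 32]
Insertion path: 10 -> 12 -> 43 -> 32
Result: insert 22 as left child of 32
Final tree (level order): [10, 4, 12, None, None, None, 43, 32, None, 22]


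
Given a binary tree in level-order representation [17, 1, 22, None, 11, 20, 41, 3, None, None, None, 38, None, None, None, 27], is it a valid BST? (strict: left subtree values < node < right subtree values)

Level-order array: [17, 1, 22, None, 11, 20, 41, 3, None, None, None, 38, None, None, None, 27]
Validate using subtree bounds (lo, hi): at each node, require lo < value < hi,
then recurse left with hi=value and right with lo=value.
Preorder trace (stopping at first violation):
  at node 17 with bounds (-inf, +inf): OK
  at node 1 with bounds (-inf, 17): OK
  at node 11 with bounds (1, 17): OK
  at node 3 with bounds (1, 11): OK
  at node 22 with bounds (17, +inf): OK
  at node 20 with bounds (17, 22): OK
  at node 41 with bounds (22, +inf): OK
  at node 38 with bounds (22, 41): OK
  at node 27 with bounds (22, 38): OK
No violation found at any node.
Result: Valid BST


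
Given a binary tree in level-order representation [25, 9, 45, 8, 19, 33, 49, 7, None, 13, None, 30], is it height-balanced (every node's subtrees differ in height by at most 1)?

Tree (level-order array): [25, 9, 45, 8, 19, 33, 49, 7, None, 13, None, 30]
Definition: a tree is height-balanced if, at every node, |h(left) - h(right)| <= 1 (empty subtree has height -1).
Bottom-up per-node check:
  node 7: h_left=-1, h_right=-1, diff=0 [OK], height=0
  node 8: h_left=0, h_right=-1, diff=1 [OK], height=1
  node 13: h_left=-1, h_right=-1, diff=0 [OK], height=0
  node 19: h_left=0, h_right=-1, diff=1 [OK], height=1
  node 9: h_left=1, h_right=1, diff=0 [OK], height=2
  node 30: h_left=-1, h_right=-1, diff=0 [OK], height=0
  node 33: h_left=0, h_right=-1, diff=1 [OK], height=1
  node 49: h_left=-1, h_right=-1, diff=0 [OK], height=0
  node 45: h_left=1, h_right=0, diff=1 [OK], height=2
  node 25: h_left=2, h_right=2, diff=0 [OK], height=3
All nodes satisfy the balance condition.
Result: Balanced
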